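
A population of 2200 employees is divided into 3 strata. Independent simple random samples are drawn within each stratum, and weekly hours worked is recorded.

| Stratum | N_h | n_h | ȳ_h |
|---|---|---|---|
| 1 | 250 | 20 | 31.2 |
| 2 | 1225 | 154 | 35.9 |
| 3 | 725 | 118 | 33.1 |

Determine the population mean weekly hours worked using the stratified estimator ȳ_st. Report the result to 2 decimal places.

ȳ_st ≈ 34.44

N = Σ N_h = 2200. Stratum weights W_h = N_h/N.
ȳ_st = (250·31.2 + 1225·35.9 + 725·33.1) / 2200 = 34.4432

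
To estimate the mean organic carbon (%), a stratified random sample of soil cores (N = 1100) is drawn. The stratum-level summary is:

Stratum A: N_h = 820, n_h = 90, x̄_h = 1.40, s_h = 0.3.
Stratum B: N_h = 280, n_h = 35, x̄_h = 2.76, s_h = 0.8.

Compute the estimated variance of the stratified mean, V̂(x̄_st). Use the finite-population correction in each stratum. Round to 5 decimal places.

V̂(x̄_st) ≈ 0.00153

V̂(x̄_st) = Σ W_h² (1 − n_h/N_h) s_h²/n_h, with W_h = N_h/N and N = 1100:
  stratum A: (820/1100)²·(1 − 90/820)·0.3²/90 = 0.000494711
  stratum B: (280/1100)²·(1 − 35/280)·0.8²/35 = 0.00103669
V̂(x̄_st) = 0.0015314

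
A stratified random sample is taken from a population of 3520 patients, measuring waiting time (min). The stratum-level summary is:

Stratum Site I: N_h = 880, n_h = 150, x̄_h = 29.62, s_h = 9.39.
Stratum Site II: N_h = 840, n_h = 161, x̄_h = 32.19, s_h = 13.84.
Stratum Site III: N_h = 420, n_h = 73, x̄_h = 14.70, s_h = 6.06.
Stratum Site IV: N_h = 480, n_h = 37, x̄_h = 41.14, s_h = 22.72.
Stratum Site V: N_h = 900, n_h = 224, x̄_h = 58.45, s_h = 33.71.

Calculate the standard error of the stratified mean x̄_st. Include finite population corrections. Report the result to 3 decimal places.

V̂(x̄_st) = Σ W_h² (1 − n_h/N_h) s_h²/n_h, with W_h = N_h/N and N = 3520:
  stratum Site I: (880/3520)²·(1 − 150/880)·9.39²/150 = 0.0304762
  stratum Site II: (840/3520)²·(1 − 161/840)·13.84²/161 = 0.0547659
  stratum Site III: (420/3520)²·(1 − 73/420)·6.06²/73 = 0.00591719
  stratum Site IV: (480/3520)²·(1 − 37/480)·22.72²/37 = 0.239428
  stratum Site V: (900/3520)²·(1 − 224/900)·33.71²/224 = 0.2491
V̂(x̄_st) = 0.579687
SE(x̄_st) = √0.579687 = 0.761372

SE(x̄_st) ≈ 0.761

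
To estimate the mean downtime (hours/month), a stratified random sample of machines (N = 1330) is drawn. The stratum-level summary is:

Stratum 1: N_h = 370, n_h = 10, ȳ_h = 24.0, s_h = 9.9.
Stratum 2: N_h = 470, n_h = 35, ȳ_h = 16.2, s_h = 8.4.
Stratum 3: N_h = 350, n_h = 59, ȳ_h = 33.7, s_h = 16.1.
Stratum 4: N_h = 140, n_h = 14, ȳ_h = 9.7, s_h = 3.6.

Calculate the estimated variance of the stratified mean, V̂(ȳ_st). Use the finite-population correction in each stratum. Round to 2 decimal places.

V̂(ȳ_st) ≈ 1.23

V̂(ȳ_st) = Σ W_h² (1 − n_h/N_h) s_h²/n_h, with W_h = N_h/N and N = 1330:
  stratum 1: (370/1330)²·(1 − 10/370)·9.9²/10 = 0.738025
  stratum 2: (470/1330)²·(1 − 35/470)·8.4²/35 = 0.23301
  stratum 3: (350/1330)²·(1 − 59/350)·16.1²/59 = 0.252963
  stratum 4: (140/1330)²·(1 − 14/140)·3.6²/14 = 0.0092315
V̂(ȳ_st) = 1.23323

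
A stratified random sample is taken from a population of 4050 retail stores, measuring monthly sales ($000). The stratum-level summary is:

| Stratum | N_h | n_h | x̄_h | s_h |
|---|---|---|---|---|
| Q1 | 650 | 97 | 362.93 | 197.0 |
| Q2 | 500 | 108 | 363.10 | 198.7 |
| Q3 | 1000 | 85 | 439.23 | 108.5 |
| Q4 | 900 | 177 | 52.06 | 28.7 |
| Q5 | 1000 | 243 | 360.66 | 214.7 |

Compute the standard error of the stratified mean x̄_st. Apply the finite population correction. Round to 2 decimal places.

V̂(x̄_st) = Σ W_h² (1 − n_h/N_h) s_h²/n_h, with W_h = N_h/N and N = 4050:
  stratum Q1: (650/4050)²·(1 − 97/650)·197.0²/97 = 8.76777
  stratum Q2: (500/4050)²·(1 − 108/500)·198.7²/108 = 4.36836
  stratum Q3: (1000/4050)²·(1 − 85/1000)·108.5²/85 = 7.72594
  stratum Q4: (900/4050)²·(1 − 177/900)·28.7²/177 = 0.184613
  stratum Q5: (1000/4050)²·(1 − 243/1000)·214.7²/243 = 8.75475
V̂(x̄_st) = 29.8014
SE(x̄_st) = √29.8014 = 5.45907

SE(x̄_st) ≈ 5.46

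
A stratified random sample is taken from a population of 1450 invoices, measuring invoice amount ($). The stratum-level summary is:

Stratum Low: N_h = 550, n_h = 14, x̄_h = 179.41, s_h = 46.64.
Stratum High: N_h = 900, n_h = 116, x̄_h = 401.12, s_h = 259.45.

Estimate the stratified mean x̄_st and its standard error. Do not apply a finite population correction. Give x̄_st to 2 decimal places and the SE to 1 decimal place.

x̄_st = Σ W_h x̄_h = (550·179.41 + 900·401.12)/1450 = 317.02310
V̂(x̄_st) = Σ W_h² s_h²/n_h, with W_h = N_h/N and N = 1450:
  stratum Low: (550/1450)²·46.64²/14 = 22.3552
  stratum High: (900/1450)²·259.45²/116 = 223.562
V̂(x̄_st) = 245.917
SE(x̄_st) = √245.917 = 15.6818

x̄_st ≈ 317.02, SE ≈ 15.7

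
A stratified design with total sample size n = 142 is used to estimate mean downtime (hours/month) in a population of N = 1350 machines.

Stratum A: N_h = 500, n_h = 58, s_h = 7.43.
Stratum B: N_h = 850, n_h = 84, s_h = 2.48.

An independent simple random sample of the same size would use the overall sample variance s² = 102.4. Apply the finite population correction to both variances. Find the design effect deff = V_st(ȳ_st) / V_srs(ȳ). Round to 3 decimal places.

deff ≈ 0.219

V̂(ȳ_st) = Σ W_h² (1 − n_h/N_h) s_h²/n_h, with W_h = N_h/N and N = 1350:
  stratum A: (500/1350)²·(1 − 58/500)·7.43²/58 = 0.115418
  stratum B: (850/1350)²·(1 − 84/850)·2.48²/84 = 0.026158
V_st = 0.141576
V_srs = (1 − 142/1350)·102.4/142 = 0.645275
deff = V_st / V_srs = 0.141576/0.645275 = 0.2194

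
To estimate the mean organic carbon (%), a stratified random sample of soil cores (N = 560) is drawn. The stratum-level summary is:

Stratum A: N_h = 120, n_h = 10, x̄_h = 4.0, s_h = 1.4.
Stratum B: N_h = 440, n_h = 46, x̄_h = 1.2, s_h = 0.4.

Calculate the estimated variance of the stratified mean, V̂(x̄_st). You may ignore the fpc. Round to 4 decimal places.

V̂(x̄_st) = Σ W_h² s_h²/n_h, with W_h = N_h/N and N = 560:
  stratum A: (120/560)²·1.4²/10 = 0.009
  stratum B: (440/560)²·0.4²/46 = 0.00214729
V̂(x̄_st) = 0.0111473

V̂(x̄_st) ≈ 0.0111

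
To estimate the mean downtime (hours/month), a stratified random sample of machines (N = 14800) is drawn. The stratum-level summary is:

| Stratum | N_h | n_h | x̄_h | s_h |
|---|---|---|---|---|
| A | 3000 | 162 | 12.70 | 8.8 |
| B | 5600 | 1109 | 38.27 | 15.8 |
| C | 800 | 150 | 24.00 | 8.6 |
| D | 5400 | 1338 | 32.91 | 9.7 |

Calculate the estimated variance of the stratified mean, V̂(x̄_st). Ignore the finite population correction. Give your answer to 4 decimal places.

V̂(x̄_st) ≈ 0.0627

V̂(x̄_st) = Σ W_h² s_h²/n_h, with W_h = N_h/N and N = 14800:
  stratum A: (3000/14800)²·8.8²/162 = 0.0196413
  stratum B: (5600/14800)²·15.8²/1109 = 0.0322281
  stratum C: (800/14800)²·8.6²/150 = 0.00144066
  stratum D: (5400/14800)²·9.7²/1338 = 0.00936163
V̂(x̄_st) = 0.0626717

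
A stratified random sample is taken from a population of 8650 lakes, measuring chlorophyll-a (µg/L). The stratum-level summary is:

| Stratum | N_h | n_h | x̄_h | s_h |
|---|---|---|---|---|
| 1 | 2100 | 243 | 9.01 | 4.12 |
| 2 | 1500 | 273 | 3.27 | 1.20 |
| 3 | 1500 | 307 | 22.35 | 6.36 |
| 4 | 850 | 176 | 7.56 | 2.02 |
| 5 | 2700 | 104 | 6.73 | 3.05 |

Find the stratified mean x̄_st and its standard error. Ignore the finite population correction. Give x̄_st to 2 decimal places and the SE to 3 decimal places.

x̄_st ≈ 9.47, SE ≈ 0.131

x̄_st = Σ W_h x̄_h = (2100·9.01 + 1500·3.27 + 1500·22.35 + 850·7.56 + 2700·6.73)/8650 = 9.47376
V̂(x̄_st) = Σ W_h² s_h²/n_h, with W_h = N_h/N and N = 8650:
  stratum 1: (2100/8650)²·4.12²/243 = 0.00411713
  stratum 2: (1500/8650)²·1.20²/273 = 0.000158617
  stratum 3: (1500/8650)²·6.36²/307 = 0.00396211
  stratum 4: (850/8650)²·2.02²/176 = 0.00022387
  stratum 5: (2700/8650)²·3.05²/104 = 0.00871488
V̂(x̄_st) = 0.0171766
SE(x̄_st) = √0.0171766 = 0.13106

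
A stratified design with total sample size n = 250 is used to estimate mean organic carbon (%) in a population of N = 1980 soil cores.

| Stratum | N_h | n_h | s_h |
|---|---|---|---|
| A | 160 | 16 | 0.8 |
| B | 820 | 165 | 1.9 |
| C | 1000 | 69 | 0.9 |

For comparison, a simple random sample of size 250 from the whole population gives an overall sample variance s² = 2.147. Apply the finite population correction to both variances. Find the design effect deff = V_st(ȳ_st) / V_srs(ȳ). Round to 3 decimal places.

V̂(ȳ_st) = Σ W_h² (1 − n_h/N_h) s_h²/n_h, with W_h = N_h/N and N = 1980:
  stratum A: (160/1980)²·(1 − 16/160)·0.8²/16 = 0.000235078
  stratum B: (820/1980)²·(1 − 165/820)·1.9²/165 = 0.00299742
  stratum C: (1000/1980)²·(1 − 69/1000)·0.9²/69 = 0.00278776
V_st = 0.00602026
V_srs = (1 − 250/1980)·2.147/250 = 0.00750366
deff = V_st / V_srs = 0.00602026/0.00750366 = 0.8023

deff ≈ 0.802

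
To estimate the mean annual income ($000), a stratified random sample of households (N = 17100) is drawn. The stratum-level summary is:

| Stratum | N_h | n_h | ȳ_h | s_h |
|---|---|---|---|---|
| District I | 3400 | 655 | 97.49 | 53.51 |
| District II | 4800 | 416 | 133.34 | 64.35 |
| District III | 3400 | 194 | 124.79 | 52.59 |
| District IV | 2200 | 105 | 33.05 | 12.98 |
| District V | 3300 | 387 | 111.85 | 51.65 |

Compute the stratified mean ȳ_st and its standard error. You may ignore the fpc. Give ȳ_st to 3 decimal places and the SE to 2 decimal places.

ȳ_st ≈ 107.462, SE ≈ 1.34

ȳ_st = Σ W_h ȳ_h = (3400·97.49 + 4800·133.34 + 3400·124.79 + 2200·33.05 + 3300·111.85)/17100 = 107.46193
V̂(ȳ_st) = Σ W_h² s_h²/n_h, with W_h = N_h/N and N = 17100:
  stratum District I: (3400/17100)²·53.51²/655 = 0.17282
  stratum District II: (4800/17100)²·64.35²/416 = 0.784321
  stratum District III: (3400/17100)²·52.59²/194 = 0.563599
  stratum District IV: (2200/17100)²·12.98²/105 = 0.0265591
  stratum District V: (3300/17100)²·51.65²/387 = 0.256723
V̂(ȳ_st) = 1.80402
SE(ȳ_st) = √1.80402 = 1.34314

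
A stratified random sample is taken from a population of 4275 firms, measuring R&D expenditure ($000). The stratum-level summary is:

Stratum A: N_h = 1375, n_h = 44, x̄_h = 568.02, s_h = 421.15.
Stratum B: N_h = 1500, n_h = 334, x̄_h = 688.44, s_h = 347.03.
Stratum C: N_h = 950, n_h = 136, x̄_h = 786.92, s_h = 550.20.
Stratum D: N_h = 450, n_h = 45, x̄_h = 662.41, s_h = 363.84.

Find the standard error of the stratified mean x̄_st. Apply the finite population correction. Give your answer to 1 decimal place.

V̂(x̄_st) = Σ W_h² (1 − n_h/N_h) s_h²/n_h, with W_h = N_h/N and N = 4275:
  stratum A: (1375/4275)²·(1 − 44/1375)·421.15²/44 = 403.673
  stratum B: (1500/4275)²·(1 − 334/1500)·347.03²/334 = 34.5068
  stratum C: (950/4275)²·(1 − 136/950)·550.20²/136 = 94.1842
  stratum D: (450/4275)²·(1 − 45/450)·363.84²/45 = 29.3362
V̂(x̄_st) = 561.7
SE(x̄_st) = √561.7 = 23.7002

SE(x̄_st) ≈ 23.7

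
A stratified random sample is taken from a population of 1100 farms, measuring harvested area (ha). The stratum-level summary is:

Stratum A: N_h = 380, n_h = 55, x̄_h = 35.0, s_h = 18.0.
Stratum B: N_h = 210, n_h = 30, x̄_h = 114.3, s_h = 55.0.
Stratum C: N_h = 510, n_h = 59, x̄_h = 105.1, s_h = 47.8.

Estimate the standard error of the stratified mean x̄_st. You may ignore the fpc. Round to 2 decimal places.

V̂(x̄_st) = Σ W_h² s_h²/n_h, with W_h = N_h/N and N = 1100:
  stratum A: (380/1100)²·18.0²/55 = 0.703014
  stratum B: (210/1100)²·55.0²/30 = 3.675
  stratum C: (510/1100)²·47.8²/59 = 8.32451
V̂(x̄_st) = 12.7025
SE(x̄_st) = √12.7025 = 3.56406

SE(x̄_st) ≈ 3.56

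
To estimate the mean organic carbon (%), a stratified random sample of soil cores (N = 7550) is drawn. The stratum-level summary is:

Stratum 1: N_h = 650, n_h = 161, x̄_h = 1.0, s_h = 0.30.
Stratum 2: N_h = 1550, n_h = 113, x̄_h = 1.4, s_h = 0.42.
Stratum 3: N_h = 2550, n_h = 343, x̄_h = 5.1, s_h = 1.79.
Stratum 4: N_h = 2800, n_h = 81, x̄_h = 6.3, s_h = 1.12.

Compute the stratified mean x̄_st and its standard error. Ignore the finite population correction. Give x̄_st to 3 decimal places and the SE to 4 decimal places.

x̄_st = Σ W_h x̄_h = (650·1.0 + 1550·1.4 + 2550·5.1 + 2800·6.3)/7550 = 4.43245
V̂(x̄_st) = Σ W_h² s_h²/n_h, with W_h = N_h/N and N = 7550:
  stratum 1: (650/7550)²·0.30²/161 = 4.14333e-06
  stratum 2: (1550/7550)²·0.42²/113 = 6.57945e-05
  stratum 3: (2550/7550)²·1.79²/343 = 0.00106561
  stratum 4: (2800/7550)²·1.12²/81 = 0.00212997
V̂(x̄_st) = 0.00326552
SE(x̄_st) = √0.00326552 = 0.0571447

x̄_st ≈ 4.432, SE ≈ 0.0571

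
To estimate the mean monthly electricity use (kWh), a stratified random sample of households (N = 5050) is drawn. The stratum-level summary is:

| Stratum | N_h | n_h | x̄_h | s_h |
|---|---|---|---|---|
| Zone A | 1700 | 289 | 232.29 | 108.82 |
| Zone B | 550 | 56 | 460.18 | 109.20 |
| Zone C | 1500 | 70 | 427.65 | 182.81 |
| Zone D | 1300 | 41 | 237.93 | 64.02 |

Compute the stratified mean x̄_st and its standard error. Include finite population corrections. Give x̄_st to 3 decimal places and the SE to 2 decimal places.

x̄_st ≈ 316.589, SE ≈ 7.26

x̄_st = Σ W_h x̄_h = (1700·232.29 + 550·460.18 + 1500·427.65 + 1300·237.93)/5050 = 316.58931
V̂(x̄_st) = Σ W_h² (1 − n_h/N_h) s_h²/n_h, with W_h = N_h/N and N = 5050:
  stratum Zone A: (1700/5050)²·(1 − 289/1700)·108.82²/289 = 3.85401
  stratum Zone B: (550/5050)²·(1 − 56/550)·109.20²/56 = 2.26863
  stratum Zone C: (1500/5050)²·(1 − 70/1500)·182.81²/70 = 40.1556
  stratum Zone D: (1300/5050)²·(1 − 41/1300)·64.02²/41 = 6.41555
V̂(x̄_st) = 52.6938
SE(x̄_st) = √52.6938 = 7.25905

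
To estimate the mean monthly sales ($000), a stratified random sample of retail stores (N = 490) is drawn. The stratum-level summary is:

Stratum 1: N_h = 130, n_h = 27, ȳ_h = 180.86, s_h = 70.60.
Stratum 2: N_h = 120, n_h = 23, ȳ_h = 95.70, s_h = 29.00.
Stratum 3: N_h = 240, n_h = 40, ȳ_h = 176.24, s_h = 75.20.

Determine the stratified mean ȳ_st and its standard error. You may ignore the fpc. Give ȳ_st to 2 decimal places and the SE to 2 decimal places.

ȳ_st ≈ 157.74, SE ≈ 7.01

ȳ_st = Σ W_h ȳ_h = (130·180.86 + 120·95.70 + 240·176.24)/490 = 157.74163
V̂(ȳ_st) = Σ W_h² s_h²/n_h, with W_h = N_h/N and N = 490:
  stratum 1: (130/490)²·70.60²/27 = 12.9939
  stratum 2: (120/490)²·29.00²/23 = 2.193
  stratum 3: (240/490)²·75.20²/40 = 33.9161
V̂(ȳ_st) = 49.103
SE(ȳ_st) = √49.103 = 7.00736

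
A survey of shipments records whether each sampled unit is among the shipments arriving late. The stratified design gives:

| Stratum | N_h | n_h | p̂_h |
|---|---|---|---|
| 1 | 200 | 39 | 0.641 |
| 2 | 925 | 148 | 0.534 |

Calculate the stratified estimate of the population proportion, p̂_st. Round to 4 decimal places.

p̂_st ≈ 0.5530

N = 1125; stratum weights W_h = N_h/N.
p̂_st = Σ W_h p̂_h = (200·0.641 + 925·0.534)/1125 = 0.55302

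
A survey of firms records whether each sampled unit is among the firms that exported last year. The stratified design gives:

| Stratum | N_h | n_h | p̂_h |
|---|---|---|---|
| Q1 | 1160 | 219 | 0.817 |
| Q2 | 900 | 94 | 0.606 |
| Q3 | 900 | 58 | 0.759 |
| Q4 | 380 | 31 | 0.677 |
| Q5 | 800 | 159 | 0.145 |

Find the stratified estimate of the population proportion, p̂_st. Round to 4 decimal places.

N = 4140; stratum weights W_h = N_h/N.
p̂_st = Σ W_h p̂_h = (1160·0.817 + 900·0.606 + 900·0.759 + 380·0.677 + 800·0.145)/4140 = 0.61582

p̂_st ≈ 0.6158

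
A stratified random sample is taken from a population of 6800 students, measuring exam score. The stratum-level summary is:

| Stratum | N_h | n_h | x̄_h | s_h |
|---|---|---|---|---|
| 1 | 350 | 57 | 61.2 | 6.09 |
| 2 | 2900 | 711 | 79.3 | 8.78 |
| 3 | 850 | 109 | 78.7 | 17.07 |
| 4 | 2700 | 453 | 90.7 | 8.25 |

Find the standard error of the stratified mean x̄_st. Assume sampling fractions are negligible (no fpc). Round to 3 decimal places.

V̂(x̄_st) = Σ W_h² s_h²/n_h, with W_h = N_h/N and N = 6800:
  stratum 1: (350/6800)²·6.09²/57 = 0.00172376
  stratum 2: (2900/6800)²·8.78²/711 = 0.0197196
  stratum 3: (850/6800)²·17.07²/109 = 0.0417696
  stratum 4: (2700/6800)²·8.25²/453 = 0.0236875
V̂(x̄_st) = 0.0869005
SE(x̄_st) = √0.0869005 = 0.294789

SE(x̄_st) ≈ 0.295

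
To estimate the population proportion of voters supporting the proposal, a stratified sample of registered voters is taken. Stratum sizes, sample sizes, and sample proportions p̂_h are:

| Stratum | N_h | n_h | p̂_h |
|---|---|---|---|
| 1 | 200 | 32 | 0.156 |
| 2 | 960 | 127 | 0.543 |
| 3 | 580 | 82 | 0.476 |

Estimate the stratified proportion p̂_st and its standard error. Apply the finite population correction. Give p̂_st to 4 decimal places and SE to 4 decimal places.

p̂_st ≈ 0.4762, SE ≈ 0.0293

N = 1740; stratum weights W_h = N_h/N.
p̂_st = Σ W_h p̂_h = (200·0.156 + 960·0.543 + 580·0.476)/1740 = 0.47618
V̂(p̂_st) = Σ W_h² (1 − n_h/N_h) p̂_h(1−p̂_h)/(n_h−1):
  stratum 1: (200/1740)²·(1 − 32/200)·0.156·0.844/31 = 4.71353e-05
  stratum 2: (960/1740)²·(1 − 127/960)·0.543·0.457/126 = 0.000520191
  stratum 3: (580/1740)²·(1 − 82/580)·0.476·0.524/81 = 0.000293773
V̂(p̂_st) = 0.0008611; SE = √V̂ = 0.0293445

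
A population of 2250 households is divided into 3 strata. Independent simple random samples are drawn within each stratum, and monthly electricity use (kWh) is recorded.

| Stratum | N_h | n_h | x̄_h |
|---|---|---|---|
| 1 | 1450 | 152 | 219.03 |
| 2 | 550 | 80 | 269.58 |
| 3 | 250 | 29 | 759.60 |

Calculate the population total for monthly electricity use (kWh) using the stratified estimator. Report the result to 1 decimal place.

τ̂_st = Σ N_h x̄_h = 1450·219.03 + 550·269.58 + 250·759.60 = 655762.5

τ̂_st ≈ 655762.5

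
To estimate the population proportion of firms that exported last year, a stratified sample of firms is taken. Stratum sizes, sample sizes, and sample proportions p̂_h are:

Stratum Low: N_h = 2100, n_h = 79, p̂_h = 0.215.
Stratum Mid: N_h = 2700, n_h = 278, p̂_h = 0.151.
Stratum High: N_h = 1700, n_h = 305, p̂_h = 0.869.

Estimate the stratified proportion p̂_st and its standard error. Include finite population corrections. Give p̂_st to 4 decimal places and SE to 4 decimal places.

p̂_st ≈ 0.3595, SE ≈ 0.0176

N = 6500; stratum weights W_h = N_h/N.
p̂_st = Σ W_h p̂_h = (2100·0.215 + 2700·0.151 + 1700·0.869)/6500 = 0.35946
V̂(p̂_st) = Σ W_h² (1 − n_h/N_h) p̂_h(1−p̂_h)/(n_h−1):
  stratum Low: (2100/6500)²·(1 − 79/2100)·0.215·0.785/78 = 0.000217356
  stratum Mid: (2700/6500)²·(1 − 278/2700)·0.151·0.849/277 = 7.16335e-05
  stratum High: (1700/6500)²·(1 − 305/1700)·0.869·0.131/304 = 2.10191e-05
V̂(p̂_st) = 0.000310009; SE = √V̂ = 0.0176071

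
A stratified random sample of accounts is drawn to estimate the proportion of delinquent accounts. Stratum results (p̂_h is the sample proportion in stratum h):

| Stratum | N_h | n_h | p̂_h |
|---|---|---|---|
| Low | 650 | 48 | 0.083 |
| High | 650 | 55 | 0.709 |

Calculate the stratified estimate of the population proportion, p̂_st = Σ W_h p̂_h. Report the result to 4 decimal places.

p̂_st ≈ 0.3960

N = 1300; stratum weights W_h = N_h/N.
p̂_st = Σ W_h p̂_h = (650·0.083 + 650·0.709)/1300 = 0.39600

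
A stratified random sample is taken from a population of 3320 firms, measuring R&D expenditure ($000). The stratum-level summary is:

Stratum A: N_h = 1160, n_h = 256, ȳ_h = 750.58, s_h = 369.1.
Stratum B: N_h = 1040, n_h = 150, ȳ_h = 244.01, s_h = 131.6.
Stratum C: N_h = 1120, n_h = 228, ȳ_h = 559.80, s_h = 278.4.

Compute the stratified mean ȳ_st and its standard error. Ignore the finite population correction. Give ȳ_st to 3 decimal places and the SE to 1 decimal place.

ȳ_st = Σ W_h ȳ_h = (1160·750.58 + 1040·244.01 + 1120·559.80)/3320 = 527.53590
V̂(ȳ_st) = Σ W_h² s_h²/n_h, with W_h = N_h/N and N = 3320:
  stratum A: (1160/3320)²·369.1²/256 = 64.9663
  stratum B: (1040/3320)²·131.6²/150 = 11.3295
  stratum C: (1120/3320)²·278.4²/228 = 38.6869
V̂(ȳ_st) = 114.983
SE(ȳ_st) = √114.983 = 10.723

ȳ_st ≈ 527.536, SE ≈ 10.7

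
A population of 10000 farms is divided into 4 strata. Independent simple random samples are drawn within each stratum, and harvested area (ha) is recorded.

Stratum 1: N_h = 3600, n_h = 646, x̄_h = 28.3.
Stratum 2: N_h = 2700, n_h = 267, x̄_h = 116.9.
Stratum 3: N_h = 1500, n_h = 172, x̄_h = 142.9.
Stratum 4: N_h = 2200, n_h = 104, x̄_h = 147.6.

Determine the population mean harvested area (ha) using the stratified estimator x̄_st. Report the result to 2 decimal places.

x̄_st ≈ 95.66

N = Σ N_h = 10000. Stratum weights W_h = N_h/N.
x̄_st = (3600·28.3 + 2700·116.9 + 1500·142.9 + 2200·147.6) / 10000 = 95.6580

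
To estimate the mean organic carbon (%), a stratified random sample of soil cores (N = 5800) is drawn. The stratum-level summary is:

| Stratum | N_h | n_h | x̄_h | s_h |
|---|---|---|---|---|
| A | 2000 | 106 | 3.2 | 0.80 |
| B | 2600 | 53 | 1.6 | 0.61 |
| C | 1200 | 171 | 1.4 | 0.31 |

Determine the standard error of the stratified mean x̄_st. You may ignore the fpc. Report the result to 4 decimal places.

V̂(x̄_st) = Σ W_h² s_h²/n_h, with W_h = N_h/N and N = 5800:
  stratum A: (2000/5800)²·0.80²/106 = 0.000717923
  stratum B: (2600/5800)²·0.61²/53 = 0.00141083
  stratum C: (1200/5800)²·0.31²/171 = 2.40566e-05
V̂(x̄_st) = 0.00215281
SE(x̄_st) = √0.00215281 = 0.0463984

SE(x̄_st) ≈ 0.0464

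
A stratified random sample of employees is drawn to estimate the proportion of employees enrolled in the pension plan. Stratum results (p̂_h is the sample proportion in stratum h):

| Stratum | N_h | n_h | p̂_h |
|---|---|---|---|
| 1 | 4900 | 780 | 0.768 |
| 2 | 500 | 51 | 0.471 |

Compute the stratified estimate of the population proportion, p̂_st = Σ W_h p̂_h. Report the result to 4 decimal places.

N = 5400; stratum weights W_h = N_h/N.
p̂_st = Σ W_h p̂_h = (4900·0.768 + 500·0.471)/5400 = 0.74050

p̂_st ≈ 0.7405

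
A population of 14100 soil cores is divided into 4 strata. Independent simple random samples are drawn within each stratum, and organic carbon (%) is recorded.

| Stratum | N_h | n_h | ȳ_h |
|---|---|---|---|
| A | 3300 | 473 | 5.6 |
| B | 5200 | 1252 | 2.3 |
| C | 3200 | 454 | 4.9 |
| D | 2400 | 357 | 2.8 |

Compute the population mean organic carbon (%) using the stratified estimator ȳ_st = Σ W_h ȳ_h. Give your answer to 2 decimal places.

ȳ_st ≈ 3.75

N = Σ N_h = 14100. Stratum weights W_h = N_h/N.
ȳ_st = (3300·5.6 + 5200·2.3 + 3200·4.9 + 2400·2.8) / 14100 = 3.7475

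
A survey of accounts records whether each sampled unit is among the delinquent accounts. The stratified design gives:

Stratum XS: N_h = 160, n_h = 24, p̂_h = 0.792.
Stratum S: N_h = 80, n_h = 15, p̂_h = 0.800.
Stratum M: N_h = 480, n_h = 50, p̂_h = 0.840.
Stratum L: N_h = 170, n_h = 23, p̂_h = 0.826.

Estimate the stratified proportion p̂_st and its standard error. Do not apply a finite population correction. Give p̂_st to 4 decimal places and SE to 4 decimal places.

N = 890; stratum weights W_h = N_h/N.
p̂_st = Σ W_h p̂_h = (160·0.792 + 80·0.800 + 480·0.840 + 170·0.826)/890 = 0.82510
V̂(p̂_st) = Σ W_h² p̂_h(1−p̂_h)/(n_h−1):
  stratum XS: (160/890)²·0.792·0.208/23 = 0.000231484
  stratum S: (80/890)²·0.800·0.200/14 = 9.23404e-05
  stratum M: (480/890)²·0.840·0.160/49 = 0.000797821
  stratum L: (170/890)²·0.826·0.174/22 = 0.000238355
V̂(p̂_st) = 0.00136; SE = √V̂ = 0.0368782

p̂_st ≈ 0.8251, SE ≈ 0.0369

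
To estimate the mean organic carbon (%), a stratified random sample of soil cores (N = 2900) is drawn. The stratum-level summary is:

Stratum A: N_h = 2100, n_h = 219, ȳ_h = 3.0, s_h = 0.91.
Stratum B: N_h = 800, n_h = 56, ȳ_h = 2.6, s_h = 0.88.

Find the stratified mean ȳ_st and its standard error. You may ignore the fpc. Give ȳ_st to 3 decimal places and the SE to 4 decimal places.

ȳ_st ≈ 2.890, SE ≈ 0.0551

ȳ_st = Σ W_h ȳ_h = (2100·3.0 + 800·2.6)/2900 = 2.88966
V̂(ȳ_st) = Σ W_h² s_h²/n_h, with W_h = N_h/N and N = 2900:
  stratum A: (2100/2900)²·0.91²/219 = 0.00198281
  stratum B: (800/2900)²·0.88²/56 = 0.00105235
V̂(ȳ_st) = 0.00303516
SE(ȳ_st) = √0.00303516 = 0.0550923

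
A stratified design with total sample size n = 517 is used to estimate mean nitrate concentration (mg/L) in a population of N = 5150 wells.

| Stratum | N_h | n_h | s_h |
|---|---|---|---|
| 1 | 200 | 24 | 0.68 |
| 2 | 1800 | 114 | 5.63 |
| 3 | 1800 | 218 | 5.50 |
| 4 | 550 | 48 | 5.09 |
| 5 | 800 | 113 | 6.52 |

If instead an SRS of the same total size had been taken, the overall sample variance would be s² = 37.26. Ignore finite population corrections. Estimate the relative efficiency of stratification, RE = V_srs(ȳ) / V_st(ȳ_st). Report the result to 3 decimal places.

V̂(ȳ_st) = Σ W_h² s_h²/n_h, with W_h = N_h/N and N = 5150:
  stratum 1: (200/5150)²·0.68²/24 = 2.90571e-05
  stratum 2: (1800/5150)²·5.63²/114 = 0.0339659
  stratum 3: (1800/5150)²·5.50²/218 = 0.0169512
  stratum 4: (550/5150)²·5.09²/48 = 0.00615609
  stratum 5: (800/5150)²·6.52²/113 = 0.00907783
V_st = 0.06618
V_srs = s²/n = 37.26/517 = 0.0720696
Relative efficiency = V_srs / V_st = 0.0720696/0.06618 = 1.0890

RE ≈ 1.089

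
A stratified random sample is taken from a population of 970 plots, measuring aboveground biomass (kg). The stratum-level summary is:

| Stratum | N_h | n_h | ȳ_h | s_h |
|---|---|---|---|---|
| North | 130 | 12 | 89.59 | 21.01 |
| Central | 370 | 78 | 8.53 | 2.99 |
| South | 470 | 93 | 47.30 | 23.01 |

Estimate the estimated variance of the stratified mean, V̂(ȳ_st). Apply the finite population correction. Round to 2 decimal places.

V̂(ȳ_st) = Σ W_h² (1 − n_h/N_h) s_h²/n_h, with W_h = N_h/N and N = 970:
  stratum North: (130/970)²·(1 − 12/130)·21.01²/12 = 0.599726
  stratum Central: (370/970)²·(1 − 78/370)·2.99²/78 = 0.013161
  stratum South: (470/970)²·(1 − 93/470)·23.01²/93 = 1.07213
V̂(ȳ_st) = 1.68501

V̂(ȳ_st) ≈ 1.69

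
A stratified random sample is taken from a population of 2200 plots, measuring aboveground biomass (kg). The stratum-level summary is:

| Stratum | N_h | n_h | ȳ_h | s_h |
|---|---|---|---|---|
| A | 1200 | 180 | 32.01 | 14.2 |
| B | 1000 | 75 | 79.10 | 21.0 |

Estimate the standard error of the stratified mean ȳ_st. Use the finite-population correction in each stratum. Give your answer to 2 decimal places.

SE(ȳ_st) ≈ 1.19

V̂(ȳ_st) = Σ W_h² (1 − n_h/N_h) s_h²/n_h, with W_h = N_h/N and N = 2200:
  stratum A: (1200/2200)²·(1 − 180/1200)·14.2²/180 = 0.283296
  stratum B: (1000/2200)²·(1 − 75/1000)·21.0²/75 = 1.12376
V̂(ȳ_st) = 1.40706
SE(ȳ_st) = √1.40706 = 1.18619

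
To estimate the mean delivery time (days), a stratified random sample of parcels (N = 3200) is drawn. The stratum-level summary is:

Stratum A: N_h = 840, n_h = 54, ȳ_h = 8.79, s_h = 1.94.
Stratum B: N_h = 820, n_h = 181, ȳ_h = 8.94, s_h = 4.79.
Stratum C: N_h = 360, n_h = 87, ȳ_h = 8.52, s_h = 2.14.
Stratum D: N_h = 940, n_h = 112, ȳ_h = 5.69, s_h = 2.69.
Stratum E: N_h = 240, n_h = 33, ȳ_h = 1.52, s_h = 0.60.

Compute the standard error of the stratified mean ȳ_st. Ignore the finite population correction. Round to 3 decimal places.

V̂(ȳ_st) = Σ W_h² s_h²/n_h, with W_h = N_h/N and N = 3200:
  stratum A: (840/3200)²·1.94²/54 = 0.00480251
  stratum B: (820/3200)²·4.79²/181 = 0.00832377
  stratum C: (360/3200)²·2.14²/87 = 0.000666213
  stratum D: (940/3200)²·2.69²/112 = 0.00557497
  stratum E: (240/3200)²·0.60²/33 = 6.13636e-05
V̂(ȳ_st) = 0.0194288
SE(ȳ_st) = √0.0194288 = 0.139387

SE(ȳ_st) ≈ 0.139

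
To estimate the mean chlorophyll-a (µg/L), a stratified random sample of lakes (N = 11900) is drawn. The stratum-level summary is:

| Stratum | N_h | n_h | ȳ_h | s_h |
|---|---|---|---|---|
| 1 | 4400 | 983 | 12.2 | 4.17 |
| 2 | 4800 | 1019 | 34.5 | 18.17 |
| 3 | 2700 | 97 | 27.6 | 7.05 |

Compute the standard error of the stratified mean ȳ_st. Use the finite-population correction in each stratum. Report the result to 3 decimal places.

SE(ȳ_st) ≈ 0.262

V̂(ȳ_st) = Σ W_h² (1 − n_h/N_h) s_h²/n_h, with W_h = N_h/N and N = 11900:
  stratum 1: (4400/11900)²·(1 − 983/4400)·4.17²/983 = 0.00187812
  stratum 2: (4800/11900)²·(1 − 1019/4800)·18.17²/1019 = 0.0415231
  stratum 3: (2700/11900)²·(1 − 97/2700)·7.05²/97 = 0.0254302
V̂(ȳ_st) = 0.0688314
SE(ȳ_st) = √0.0688314 = 0.262357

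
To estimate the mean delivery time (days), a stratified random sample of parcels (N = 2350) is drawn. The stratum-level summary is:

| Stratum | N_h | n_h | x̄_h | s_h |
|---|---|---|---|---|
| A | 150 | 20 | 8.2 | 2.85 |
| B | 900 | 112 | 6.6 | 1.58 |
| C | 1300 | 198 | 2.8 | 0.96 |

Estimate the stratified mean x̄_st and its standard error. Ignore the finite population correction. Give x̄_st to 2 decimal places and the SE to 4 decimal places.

x̄_st = Σ W_h x̄_h = (150·8.2 + 900·6.6 + 1300·2.8)/2350 = 4.60000
V̂(x̄_st) = Σ W_h² s_h²/n_h, with W_h = N_h/N and N = 2350:
  stratum A: (150/2350)²·2.85²/20 = 0.00165465
  stratum B: (900/2350)²·1.58²/112 = 0.00326923
  stratum C: (1300/2350)²·0.96²/198 = 0.00142439
V̂(x̄_st) = 0.00634827
SE(x̄_st) = √0.00634827 = 0.079676

x̄_st ≈ 4.60, SE ≈ 0.0797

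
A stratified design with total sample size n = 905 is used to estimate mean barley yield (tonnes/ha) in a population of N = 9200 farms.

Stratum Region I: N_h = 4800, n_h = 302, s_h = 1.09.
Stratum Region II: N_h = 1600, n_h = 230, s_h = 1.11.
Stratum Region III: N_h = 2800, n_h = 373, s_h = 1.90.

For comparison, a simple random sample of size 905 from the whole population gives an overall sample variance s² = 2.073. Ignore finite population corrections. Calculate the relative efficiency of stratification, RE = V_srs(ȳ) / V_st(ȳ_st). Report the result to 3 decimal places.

RE ≈ 1.076

V̂(ȳ_st) = Σ W_h² s_h²/n_h, with W_h = N_h/N and N = 9200:
  stratum Region I: (4800/9200)²·1.09²/302 = 0.00107091
  stratum Region II: (1600/9200)²·1.11²/230 = 0.000162025
  stratum Region III: (2800/9200)²·1.90²/373 = 0.000896476
V_st = 0.00212941
V_srs = s²/n = 2.073/905 = 0.00229061
Relative efficiency = V_srs / V_st = 0.00229061/0.00212941 = 1.0757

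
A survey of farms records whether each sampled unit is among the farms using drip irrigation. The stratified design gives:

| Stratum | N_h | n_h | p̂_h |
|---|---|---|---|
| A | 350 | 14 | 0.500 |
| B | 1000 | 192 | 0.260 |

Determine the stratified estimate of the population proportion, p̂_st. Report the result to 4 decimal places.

N = 1350; stratum weights W_h = N_h/N.
p̂_st = Σ W_h p̂_h = (350·0.500 + 1000·0.260)/1350 = 0.32222

p̂_st ≈ 0.3222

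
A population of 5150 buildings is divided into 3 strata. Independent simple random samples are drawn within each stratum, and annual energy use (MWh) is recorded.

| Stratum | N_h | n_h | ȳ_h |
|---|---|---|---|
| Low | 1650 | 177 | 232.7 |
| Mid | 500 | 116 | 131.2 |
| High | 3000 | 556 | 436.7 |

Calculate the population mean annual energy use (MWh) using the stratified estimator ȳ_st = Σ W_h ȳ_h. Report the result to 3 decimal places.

N = Σ N_h = 5150. Stratum weights W_h = N_h/N.
ȳ_st = (1650·232.7 + 500·131.2 + 3000·436.7) / 5150 = 341.68058

ȳ_st ≈ 341.681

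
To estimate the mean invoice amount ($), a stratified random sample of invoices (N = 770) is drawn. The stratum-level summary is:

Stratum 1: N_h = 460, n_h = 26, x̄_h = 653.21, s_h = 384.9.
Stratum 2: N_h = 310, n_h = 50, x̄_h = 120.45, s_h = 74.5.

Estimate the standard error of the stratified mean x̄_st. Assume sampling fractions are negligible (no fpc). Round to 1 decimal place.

SE(x̄_st) ≈ 45.3

V̂(x̄_st) = Σ W_h² s_h²/n_h, with W_h = N_h/N and N = 770:
  stratum 1: (460/770)²·384.9²/26 = 2033.56
  stratum 2: (310/770)²·74.5²/50 = 17.9922
V̂(x̄_st) = 2051.55
SE(x̄_st) = √2051.55 = 45.294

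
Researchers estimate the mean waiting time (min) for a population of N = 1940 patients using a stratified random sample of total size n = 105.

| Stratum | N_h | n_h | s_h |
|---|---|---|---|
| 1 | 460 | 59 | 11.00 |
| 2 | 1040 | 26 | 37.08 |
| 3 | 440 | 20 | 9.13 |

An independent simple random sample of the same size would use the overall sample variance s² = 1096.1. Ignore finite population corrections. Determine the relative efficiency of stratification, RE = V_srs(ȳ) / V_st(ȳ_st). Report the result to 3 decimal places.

V̂(ȳ_st) = Σ W_h² s_h²/n_h, with W_h = N_h/N and N = 1940:
  stratum 1: (460/1940)²·11.00²/59 = 0.115304
  stratum 2: (1040/1940)²·37.08²/26 = 15.1974
  stratum 3: (440/1940)²·9.13²/20 = 0.214394
V_st = 15.5271
V_srs = s²/n = 1096.1/105 = 10.439
Relative efficiency = V_srs / V_st = 10.439/15.5271 = 0.6723

RE ≈ 0.672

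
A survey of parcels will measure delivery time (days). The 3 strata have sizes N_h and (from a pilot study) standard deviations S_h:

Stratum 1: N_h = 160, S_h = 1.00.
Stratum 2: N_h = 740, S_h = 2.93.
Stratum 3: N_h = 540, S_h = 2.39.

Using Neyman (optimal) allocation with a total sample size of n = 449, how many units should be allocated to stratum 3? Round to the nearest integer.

Neyman allocation: n_h = n · N_h S_h / Σ N_i S_i, with n = 449.
  stratum 1: N_h·S_h = 160·1.00 = 160.00
  stratum 2: N_h·S_h = 740·2.93 = 2168.20
  stratum 3: N_h·S_h = 540·2.39 = 1290.60
Σ N_h S_h = 3618.80
n for stratum 3 = 449·1290.60/3618.80 = 160.130 → 160

160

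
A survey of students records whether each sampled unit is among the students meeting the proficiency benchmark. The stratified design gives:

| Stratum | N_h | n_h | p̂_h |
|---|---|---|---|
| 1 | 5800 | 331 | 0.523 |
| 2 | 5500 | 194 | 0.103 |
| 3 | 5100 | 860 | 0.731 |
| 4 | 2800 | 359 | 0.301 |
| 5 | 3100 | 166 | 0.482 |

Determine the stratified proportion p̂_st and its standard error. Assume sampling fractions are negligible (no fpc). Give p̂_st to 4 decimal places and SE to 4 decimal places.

p̂_st ≈ 0.4334, SE ≈ 0.0114

N = 22300; stratum weights W_h = N_h/N.
p̂_st = Σ W_h p̂_h = (5800·0.523 + 5500·0.103 + 5100·0.731 + 2800·0.301 + 3100·0.482)/22300 = 0.43341
V̂(p̂_st) = Σ W_h² p̂_h(1−p̂_h)/(n_h−1):
  stratum 1: (5800/22300)²·0.523·0.477/330 = 5.1139e-05
  stratum 2: (5500/22300)²·0.103·0.897/193 = 2.91198e-05
  stratum 3: (5100/22300)²·0.731·0.269/859 = 1.19731e-05
  stratum 4: (2800/22300)²·0.301·0.699/358 = 9.26546e-06
  stratum 5: (3100/22300)²·0.482·0.518/165 = 2.9242e-05
V̂(p̂_st) = 0.000130739; SE = √V̂ = 0.0114341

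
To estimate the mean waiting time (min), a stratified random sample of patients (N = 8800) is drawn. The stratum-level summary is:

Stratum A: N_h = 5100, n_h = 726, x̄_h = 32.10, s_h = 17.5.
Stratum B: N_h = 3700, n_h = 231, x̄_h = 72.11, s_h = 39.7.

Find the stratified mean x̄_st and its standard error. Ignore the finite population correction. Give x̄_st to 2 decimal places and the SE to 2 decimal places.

x̄_st ≈ 48.92, SE ≈ 1.16

x̄_st = Σ W_h x̄_h = (5100·32.10 + 3700·72.11)/8800 = 48.92239
V̂(x̄_st) = Σ W_h² s_h²/n_h, with W_h = N_h/N and N = 8800:
  stratum A: (5100/8800)²·17.5²/726 = 0.141682
  stratum B: (3700/8800)²·39.7²/231 = 1.20617
V̂(x̄_st) = 1.34785
SE(x̄_st) = √1.34785 = 1.16097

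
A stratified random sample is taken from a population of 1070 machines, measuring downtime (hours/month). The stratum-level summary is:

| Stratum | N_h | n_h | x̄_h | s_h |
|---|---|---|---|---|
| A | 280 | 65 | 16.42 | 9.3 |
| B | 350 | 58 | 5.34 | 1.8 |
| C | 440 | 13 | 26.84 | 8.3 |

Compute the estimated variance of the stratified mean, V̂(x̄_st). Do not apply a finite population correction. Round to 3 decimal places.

V̂(x̄_st) ≈ 0.993

V̂(x̄_st) = Σ W_h² s_h²/n_h, with W_h = N_h/N and N = 1070:
  stratum A: (280/1070)²·9.3²/65 = 0.0911173
  stratum B: (350/1070)²·1.8²/58 = 0.00597703
  stratum C: (440/1070)²·8.3²/13 = 0.896088
V̂(x̄_st) = 0.993182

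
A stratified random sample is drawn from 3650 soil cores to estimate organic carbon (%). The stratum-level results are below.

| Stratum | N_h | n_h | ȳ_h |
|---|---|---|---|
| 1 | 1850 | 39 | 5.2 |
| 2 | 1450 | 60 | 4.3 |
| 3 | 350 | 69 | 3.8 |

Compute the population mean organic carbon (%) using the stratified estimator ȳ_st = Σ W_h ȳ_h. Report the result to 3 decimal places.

N = Σ N_h = 3650. Stratum weights W_h = N_h/N.
ȳ_st = (1850·5.2 + 1450·4.3 + 350·3.8) / 3650 = 4.70822

ȳ_st ≈ 4.708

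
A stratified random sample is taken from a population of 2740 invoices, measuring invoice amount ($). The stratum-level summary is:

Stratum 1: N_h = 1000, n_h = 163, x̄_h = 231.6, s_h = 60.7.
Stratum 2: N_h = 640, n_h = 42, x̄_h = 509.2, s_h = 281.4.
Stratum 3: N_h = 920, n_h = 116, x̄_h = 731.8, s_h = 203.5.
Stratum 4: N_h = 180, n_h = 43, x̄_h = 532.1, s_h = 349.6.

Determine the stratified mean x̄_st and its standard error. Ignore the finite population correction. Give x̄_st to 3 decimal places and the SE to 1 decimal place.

x̄_st = Σ W_h x̄_h = (1000·231.6 + 640·509.2 + 920·731.8 + 180·532.1)/2740 = 484.13212
V̂(x̄_st) = Σ W_h² s_h²/n_h, with W_h = N_h/N and N = 2740:
  stratum 1: (1000/2740)²·60.7²/163 = 3.01085
  stratum 2: (640/2740)²·281.4²/42 = 102.863
  stratum 3: (920/2740)²·203.5²/116 = 40.2481
  stratum 4: (180/2740)²·349.6²/43 = 12.2664
V̂(x̄_st) = 158.388
SE(x̄_st) = √158.388 = 12.5852

x̄_st ≈ 484.132, SE ≈ 12.6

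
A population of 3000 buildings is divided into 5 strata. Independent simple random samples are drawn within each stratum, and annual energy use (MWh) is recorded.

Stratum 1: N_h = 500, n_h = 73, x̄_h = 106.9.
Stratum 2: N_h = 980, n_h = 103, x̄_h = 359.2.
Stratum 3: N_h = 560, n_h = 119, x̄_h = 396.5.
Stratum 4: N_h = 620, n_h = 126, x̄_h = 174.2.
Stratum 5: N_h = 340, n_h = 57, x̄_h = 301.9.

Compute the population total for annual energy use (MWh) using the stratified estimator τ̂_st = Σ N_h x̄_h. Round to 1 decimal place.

τ̂_st ≈ 838156.0

τ̂_st = Σ N_h x̄_h = 500·106.9 + 980·359.2 + 560·396.5 + 620·174.2 + 340·301.9 = 838156.0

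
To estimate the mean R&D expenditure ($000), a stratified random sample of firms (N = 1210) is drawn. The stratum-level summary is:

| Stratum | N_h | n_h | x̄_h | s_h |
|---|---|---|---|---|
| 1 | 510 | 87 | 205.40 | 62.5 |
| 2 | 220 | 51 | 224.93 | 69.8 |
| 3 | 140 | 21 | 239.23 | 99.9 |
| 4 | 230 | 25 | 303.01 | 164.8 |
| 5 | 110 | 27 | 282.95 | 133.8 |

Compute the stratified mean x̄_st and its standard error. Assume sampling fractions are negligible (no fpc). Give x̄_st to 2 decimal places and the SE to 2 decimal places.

x̄_st ≈ 238.47, SE ≈ 7.89

x̄_st = Σ W_h x̄_h = (510·205.40 + 220·224.93 + 140·239.23 + 230·303.01 + 110·282.95)/1210 = 238.46909
V̂(x̄_st) = Σ W_h² s_h²/n_h, with W_h = N_h/N and N = 1210:
  stratum 1: (510/1210)²·62.5²/87 = 7.97646
  stratum 2: (220/1210)²·69.8²/51 = 3.15802
  stratum 3: (140/1210)²·99.9²/21 = 6.36205
  stratum 4: (230/1210)²·164.8²/25 = 39.2518
  stratum 5: (110/1210)²·133.8²/27 = 5.47978
V̂(x̄_st) = 62.2281
SE(x̄_st) = √62.2281 = 7.88848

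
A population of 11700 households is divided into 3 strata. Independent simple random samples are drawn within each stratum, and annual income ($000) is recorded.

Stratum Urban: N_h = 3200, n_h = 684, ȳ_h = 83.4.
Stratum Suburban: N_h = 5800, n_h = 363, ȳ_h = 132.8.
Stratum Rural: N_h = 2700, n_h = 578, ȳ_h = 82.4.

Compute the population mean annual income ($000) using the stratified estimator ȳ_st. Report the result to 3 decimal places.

N = Σ N_h = 11700. Stratum weights W_h = N_h/N.
ȳ_st = (3200·83.4 + 5800·132.8 + 2700·82.4) / 11700 = 107.65812

ȳ_st ≈ 107.658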